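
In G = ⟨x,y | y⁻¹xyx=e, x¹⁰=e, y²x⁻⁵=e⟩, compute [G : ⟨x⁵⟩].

First find ord(x⁵) by computing successive powers:
  (x⁵)¹ = x⁵, (x⁵)² = e.
So |⟨x⁵⟩| = ord(x⁵) = 2. With |G| = 20, by Lagrange [G : ⟨x⁵⟩] = 20/2 = 10.

Answer: 10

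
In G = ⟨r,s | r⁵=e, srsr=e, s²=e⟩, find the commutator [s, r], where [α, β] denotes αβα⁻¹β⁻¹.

[s, r] = s·r·s⁻¹·r⁻¹.
  s · r = r⁴s
  (r⁴s) · s = r⁴
  (r⁴) · (r⁴) = r³

Answer: r³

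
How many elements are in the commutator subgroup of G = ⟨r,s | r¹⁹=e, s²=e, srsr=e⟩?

G' = [G, G] is generated by all commutators. The generator-pair commutators are: [r, s] = r².
The subgroup they normally generate is {e, r, r², r³, r⁴, r⁵, r⁶, r⁷, r⁸, r⁹, r¹⁰, r¹¹, r¹², r¹³, r¹⁴, r¹⁵, r¹⁶, r¹⁷, r¹⁸}, of order 19.
Check: |G/G'| = 38/19 = 2 is the order of the abelianisation.

Answer: 19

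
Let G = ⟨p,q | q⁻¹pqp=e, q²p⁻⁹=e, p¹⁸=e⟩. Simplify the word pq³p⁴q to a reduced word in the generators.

Multiply left to right, reducing at each step:
  p · q³ = pq⁻¹
  (pq⁻¹) · p⁴ = p⁶q
  (p⁶q) · q = p¹⁵

Answer: p¹⁵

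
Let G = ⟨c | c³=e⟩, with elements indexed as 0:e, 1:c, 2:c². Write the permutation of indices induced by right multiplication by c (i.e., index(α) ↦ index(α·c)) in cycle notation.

(0 1 2)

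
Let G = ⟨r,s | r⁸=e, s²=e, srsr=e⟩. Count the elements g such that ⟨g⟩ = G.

⟨g⟩ = G would require ord(g) = |G| = 16, but the maximum element order in G is 8 < 16. So G is not cyclic and no single element generates it: the count is 0.

Answer: 0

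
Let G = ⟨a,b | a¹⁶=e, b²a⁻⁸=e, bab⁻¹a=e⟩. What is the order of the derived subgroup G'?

G' = [G, G] is generated by all commutators. The generator-pair commutators are: [a, b] = a².
The subgroup they normally generate is {e, a², a⁴, a⁶, a⁸, a¹⁰, a¹², a¹⁴}, of order 8.
Check: |G/G'| = 32/8 = 4 is the order of the abelianisation.

Answer: 8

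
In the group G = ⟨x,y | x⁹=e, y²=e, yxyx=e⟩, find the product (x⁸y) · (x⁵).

Compute (x⁸y) · (x⁵) by multiplying left to right and reducing via the relations at each step:
  (x⁸y) · x⁵ = x³y

Answer: x³y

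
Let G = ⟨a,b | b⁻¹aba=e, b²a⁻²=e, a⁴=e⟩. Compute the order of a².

Compute successive powers until reaching e:
  (a²)¹ = a², (a²)² = e.
The smallest positive k with (a²)ᵏ = e is 2.

Answer: 2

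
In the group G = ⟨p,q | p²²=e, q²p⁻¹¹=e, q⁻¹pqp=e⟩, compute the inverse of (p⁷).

The order of (p⁷) is 22 (smallest k with (p⁷)ᵏ = e), so (p⁷)⁻¹ = (p⁷)²¹ = p¹⁵.
Check: (p⁷) · (p¹⁵) → (p⁷) · p¹⁵ = e, giving e as required.

Answer: p¹⁵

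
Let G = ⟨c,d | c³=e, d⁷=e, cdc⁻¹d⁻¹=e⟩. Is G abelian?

Each pair of generators commutes: c·d = cd = d·c. Since the generators pairwise commute, every element of G commutes with every other, so G is abelian.

Answer: Yes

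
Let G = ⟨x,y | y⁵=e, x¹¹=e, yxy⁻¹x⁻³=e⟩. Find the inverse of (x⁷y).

The order of (x⁷y) is 5 (smallest k with (x⁷y)ᵏ = e), so (x⁷y)⁻¹ = (x⁷y)⁴ = x⁵y⁴.
Check: (x⁷y) · (x⁵y⁴) → (x⁷y) · x⁵ = y;   y · y⁴ = e, giving e as required.

Answer: x⁵y⁴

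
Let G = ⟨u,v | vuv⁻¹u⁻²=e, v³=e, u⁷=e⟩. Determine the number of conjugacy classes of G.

The conjugacy classes (representative and size) are:
  [e] (size 1), [u²] (size 3), [u⁵] (size 3), [v] (size 7), [v²] (size 7).
Class equation: 1 + 3 + 3 + 7 + 7 = 21 = |G|. So G has 5 conjugacy classes.

Answer: 5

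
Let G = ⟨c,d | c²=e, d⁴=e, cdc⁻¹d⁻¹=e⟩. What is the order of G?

Enumerate words in the generators, reducing via the relations: the distinct elements are
  {c, d, e, cd, d², d³, cd², cd³}.
No further products give new elements, so |G| = 8.

Answer: 8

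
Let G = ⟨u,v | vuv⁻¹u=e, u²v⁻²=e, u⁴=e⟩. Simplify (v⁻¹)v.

Compute (v⁻¹) · v by multiplying left to right and reducing via the relations at each step:
  (v⁻¹) · v = e

Answer: e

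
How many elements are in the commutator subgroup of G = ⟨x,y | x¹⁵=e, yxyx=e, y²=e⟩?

G' = [G, G] is generated by all commutators. The generator-pair commutators are: [x, y] = x².
The subgroup they normally generate is {e, x, x², x³, x⁴, x⁵, x⁶, x⁷, x⁸, x⁹, x¹⁰, x¹¹, x¹², x¹³, x¹⁴}, of order 15.
Check: |G/G'| = 30/15 = 2 is the order of the abelianisation.

Answer: 15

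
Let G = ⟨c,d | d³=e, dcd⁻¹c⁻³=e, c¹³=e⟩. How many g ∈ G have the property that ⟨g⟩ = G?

⟨g⟩ = G would require ord(g) = |G| = 39, but the maximum element order in G is 13 < 39. So G is not cyclic and no single element generates it: the count is 0.

Answer: 0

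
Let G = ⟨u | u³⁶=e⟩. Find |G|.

G is generated by a single element, so G is cyclic. The relator gives u³⁶ = e and no smaller power is forced to be e, so the 36 powers {e, u, u², u³, u⁴, u⁵, u⁶, u⁷, u⁸, u⁹, u²², u²³, u²¹, u²⁰, u²⁴, u²⁵, u²⁶, u²⁷, u²⁸, u²⁹, u³², u³³, u³¹, u³⁰, u³⁴, u³⁵, u¹², u¹³, u¹¹, u¹⁰, u¹⁴, u¹⁵, u¹⁶, u¹⁷, u¹⁸, u¹⁹} are distinct. Hence |G| = 36.

Answer: 36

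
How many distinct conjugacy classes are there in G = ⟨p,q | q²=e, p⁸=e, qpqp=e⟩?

The conjugacy classes (representative and size) are:
  [e] (size 1), [p] (size 2), [p⁶] (size 2), [p³] (size 2), [p⁴] (size 1), [q] (size 4), [p⁵q] (size 4).
Class equation: 1 + 2 + 2 + 2 + 1 + 4 + 4 = 16 = |G|. So G has 7 conjugacy classes.

Answer: 7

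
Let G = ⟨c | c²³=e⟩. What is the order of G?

G is generated by a single element, so G is cyclic. The relator gives c²³ = e and no smaller power is forced to be e, so the 23 powers {c, e, c², c³, c⁴, c⁵, c⁶, c⁷, c⁸, c⁹, c²², c²¹, c²⁰, c¹², c¹³, c¹¹, c¹⁰, c¹⁴, c¹⁵, c¹⁶, c¹⁷, c¹⁸, c¹⁹} are distinct. Hence |G| = 23.

Answer: 23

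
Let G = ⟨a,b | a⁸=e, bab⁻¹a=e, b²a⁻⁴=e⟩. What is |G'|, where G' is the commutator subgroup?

G' = [G, G] is generated by all commutators. The generator-pair commutators are: [a, b] = a².
The subgroup they normally generate is {e, a², a⁴, a⁶}, of order 4.
Check: |G/G'| = 16/4 = 4 is the order of the abelianisation.

Answer: 4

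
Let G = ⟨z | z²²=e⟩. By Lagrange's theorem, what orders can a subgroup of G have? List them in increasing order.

|G| = 22 = 2 · 11. By Lagrange's theorem the order of any subgroup divides 22; the divisors of 22 are 1, 2, 11, 22.

Answer: 1, 2, 11, 22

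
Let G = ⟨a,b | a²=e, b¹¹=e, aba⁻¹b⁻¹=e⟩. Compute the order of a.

Compute successive powers until reaching e:
  a¹ = a, a² = e.
The smallest positive k with aᵏ = e is 2.

Answer: 2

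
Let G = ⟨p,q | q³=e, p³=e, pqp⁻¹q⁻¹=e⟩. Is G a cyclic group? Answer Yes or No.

|G| = 9, but the maximum element order in G is 3 < 9. No single element generates all of G, so G is not cyclic.

Answer: No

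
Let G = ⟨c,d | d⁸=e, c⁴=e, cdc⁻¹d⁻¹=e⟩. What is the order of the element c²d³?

Compute successive powers until reaching e:
  (c²d³)¹ = c²d³, (c²d³)² = d⁶, (c²d³)³ = c²d, (c²d³)⁴ = d⁴, (c²d³)⁵ = c²d⁷, (c²d³)⁶ = d², (c²d³)⁷ = c²d⁵, (c²d³)⁸ = e.
The smallest positive k with (c²d³)ᵏ = e is 8.

Answer: 8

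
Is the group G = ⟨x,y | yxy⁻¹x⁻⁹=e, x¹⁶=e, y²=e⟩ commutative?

x·y = xy but y·x = x⁹y, so x·y ≠ y·x and G is not abelian.

Answer: No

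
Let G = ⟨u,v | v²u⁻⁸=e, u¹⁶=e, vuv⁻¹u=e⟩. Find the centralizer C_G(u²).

⟨u²⟩ ⊆ C_G(u²) since powers of u² commute with u²; so |C_G(u²)| ≥ |⟨u²⟩| = 8.
By orbit–stabilizer, |C_G(u²)| = |G| / |conj. class of u²| = 32 / 2 = 16.
The 16 elements commuting with u² are {e, u, u², u³, u⁴, u⁵, u⁶, u⁷, u⁸, u⁹, u¹⁰, u¹¹, u¹², u¹³, u¹⁴, u¹⁵}.

Answer: {e, u, u², u³, u⁴, u⁵, u⁶, u⁷, u⁸, u⁹, u¹⁰, u¹¹, u¹², u¹³, u¹⁴, u¹⁵}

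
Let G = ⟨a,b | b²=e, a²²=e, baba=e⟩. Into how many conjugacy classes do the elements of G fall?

The conjugacy classes (representative and size) are:
  [e] (size 1), [a] (size 2), [a²] (size 2), [a¹⁹] (size 2), [a⁴] (size 2), [a⁵] (size 2), [a⁶] (size 2), [a⁷] (size 2), [a⁸] (size 2), [a¹³] (size 2), [a¹⁰] (size 2), [a¹¹] (size 1), [a⁶b] (size 11), [ab] (size 11).
Class equation: 1 + 2 + 2 + 2 + 2 + 2 + 2 + 2 + 2 + 2 + 2 + 1 + 11 + 11 = 44 = |G|. So G has 14 conjugacy classes.

Answer: 14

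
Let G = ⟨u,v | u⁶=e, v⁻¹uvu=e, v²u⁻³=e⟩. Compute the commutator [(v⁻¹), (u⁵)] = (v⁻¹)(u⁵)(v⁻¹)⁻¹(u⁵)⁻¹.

[(v⁻¹), (u⁵)] = (v⁻¹)·(u⁵)·(v⁻¹)⁻¹·(u⁵)⁻¹.
  (v⁻¹) · (u⁵) = uv⁻¹
  (uv⁻¹) · v = u
  u · u = u²

Answer: u²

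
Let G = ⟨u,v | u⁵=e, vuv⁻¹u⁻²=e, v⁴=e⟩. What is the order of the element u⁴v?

Compute successive powers until reaching e:
  (u⁴v)¹ = u⁴v, (u⁴v)² = u²v², (u⁴v)³ = u³v³, (u⁴v)⁴ = e.
The smallest positive k with (u⁴v)ᵏ = e is 4.

Answer: 4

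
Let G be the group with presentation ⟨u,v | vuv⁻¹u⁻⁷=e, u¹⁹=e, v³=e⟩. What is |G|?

Enumerate words in the generators, reducing via the relations: the distinct elements are
  {e, u, v, uv, u², u³, u⁴, u⁵, u⁶, u⁷, u⁸, u⁹, v², uv², u²v, u³v, u¹², u¹³, u¹¹, u¹⁰, u¹⁴, u¹⁵, u¹⁶, u¹⁷, u¹⁸, u⁴v, u⁵v, u⁶v, u⁷v, u⁸v, u⁹v, u²v², u³v², u¹²v, u¹³v, u¹¹v, u¹⁰v, u¹⁴v, u¹⁵v, u¹⁶v, u¹⁷v, u¹⁸v, u⁴v², u⁵v², u⁶v², u⁷v², u⁸v², u⁹v², u¹²v², u¹³v², u¹¹v², u¹⁰v², u¹⁴v², u¹⁵v², u¹⁶v², u¹⁷v², u¹⁸v²}.
No further products give new elements, so |G| = 57.

Answer: 57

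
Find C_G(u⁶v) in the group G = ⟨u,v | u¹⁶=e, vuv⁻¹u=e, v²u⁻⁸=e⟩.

⟨u⁶v⟩ ⊆ C_G(u⁶v) since powers of u⁶v commute with u⁶v; so |C_G(u⁶v)| ≥ |⟨u⁶v⟩| = 4.
By orbit–stabilizer, |C_G(u⁶v)| = |G| / |conj. class of u⁶v| = 32 / 8 = 4.
The 4 elements commuting with u⁶v are {e, u⁸, u⁶v, u⁶v⁻¹}.

Answer: {e, u⁸, u⁶v, u⁶v⁻¹}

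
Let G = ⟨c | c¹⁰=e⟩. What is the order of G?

G is generated by a single element, so G is cyclic. The relator gives c¹⁰ = e and no smaller power is forced to be e, so the 10 powers {c, e, c², c³, c⁴, c⁵, c⁶, c⁷, c⁸, c⁹} are distinct. Hence |G| = 10.

Answer: 10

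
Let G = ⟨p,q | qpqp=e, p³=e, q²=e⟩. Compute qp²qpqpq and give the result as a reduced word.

Multiply left to right, reducing at each step:
  q · p² = pq
  (pq) · q = p
  p · p = p²
  (p²) · q = p²q
  (p²q) · p = pq
  (pq) · q = p

Answer: p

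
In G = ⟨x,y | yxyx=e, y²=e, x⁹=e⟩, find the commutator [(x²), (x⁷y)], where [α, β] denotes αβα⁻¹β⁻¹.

[(x²), (x⁷y)] = (x²)·(x⁷y)·(x²)⁻¹·(x⁷y)⁻¹.
  (x²) · (x⁷y) = y
  y · (x⁷) = x²y
  (x²y) · (x⁷y) = x⁴

Answer: x⁴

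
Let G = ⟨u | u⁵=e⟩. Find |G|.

G is generated by a single element, so G is cyclic. The relator gives u⁵ = e and no smaller power is forced to be e, so the 5 powers {e, u, u², u³, u⁴} are distinct. Hence |G| = 5.

Answer: 5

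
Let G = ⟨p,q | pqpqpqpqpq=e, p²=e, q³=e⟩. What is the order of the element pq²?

Compute successive powers until reaching e:
  (pq²)¹ = pq², (pq²)² = pq²pq², (pq²)³ = qpqp, (pq²)⁴ = qp, (pq²)⁵ = e.
The smallest positive k with (pq²)ᵏ = e is 5.

Answer: 5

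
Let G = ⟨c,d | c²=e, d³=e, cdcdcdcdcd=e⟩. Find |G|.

Enumerate words in the generators, reducing via the relations: the distinct elements are
  {c, d, e, cd, dc, d², cdc, cd², dcd, d²c, cdcd, cd²c, dcdc, dcd², d²cd, cdcdc, cdcd², cd²cd, dcd²c, d²cdc, d²cd², cdcd²c, cd²cdc, cd²cd², dcdcd², dcd²cd, d²cdcd, d²cd²c, cdcd²cd, cd²cdcd, cd²cd²c, dcdcd²c, dcd²cdc, dcd²cd², d²cdcd², d²cd²cd, cdcd²cdc, cdcd²cd², cd²cdcd², dcdcd²cd, dcd²cdcd, d²cdcd²c, d²cd²cdc, cdcd²cdcd, cd²cdcd²c, dcdcd²cd², dcd²cdcd², d²cdcd²cd, d²cd²cdcd, cdcd²cdcd², cd²cdcd²cd, dcd²cdcd²c, d²cdcd²cdc, d²cdcd²cd², d²cd²cdcd², cdcd²cdcd²c, cd²cdcd²cdc, cd²cdcd²cd², dcd²cdcd²cd, cdcd²cdcd²cd}.
No further products give new elements, so |G| = 60.

Answer: 60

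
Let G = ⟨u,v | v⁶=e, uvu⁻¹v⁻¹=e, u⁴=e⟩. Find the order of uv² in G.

Compute successive powers until reaching e:
  (uv²)¹ = uv², (uv²)² = u²v⁴, (uv²)³ = u³, (uv²)⁴ = v², (uv²)⁵ = uv⁴, (uv²)⁶ = u², (uv²)⁷ = u³v², (uv²)⁸ = v⁴, (uv²)⁹ = u, (uv²)¹⁰ = u²v², (uv²)¹¹ = u³v⁴, (uv²)¹² = e.
The smallest positive k with (uv²)ᵏ = e is 12.

Answer: 12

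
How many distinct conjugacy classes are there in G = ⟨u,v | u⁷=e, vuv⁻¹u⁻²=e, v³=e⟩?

The conjugacy classes (representative and size) are:
  [e] (size 1), [u²] (size 3), [u⁵] (size 3), [v] (size 7), [v²] (size 7).
Class equation: 1 + 3 + 3 + 7 + 7 = 21 = |G|. So G has 5 conjugacy classes.

Answer: 5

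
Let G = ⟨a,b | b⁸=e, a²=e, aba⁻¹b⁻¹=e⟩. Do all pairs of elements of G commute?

Each pair of generators commutes: a·b = ab = b·a. Since the generators pairwise commute, every element of G commutes with every other, so G is abelian.

Answer: Yes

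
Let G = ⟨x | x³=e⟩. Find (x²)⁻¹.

The order of (x²) is 3 (smallest k with (x²)ᵏ = e), so (x²)⁻¹ = (x²)² = x.
Check: (x²) · x → (x²) · x = e, giving e as required.

Answer: x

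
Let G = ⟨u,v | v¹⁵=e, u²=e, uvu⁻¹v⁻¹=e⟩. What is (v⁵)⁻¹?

The order of (v⁵) is 3 (smallest k with (v⁵)ᵏ = e), so (v⁵)⁻¹ = (v⁵)² = v¹⁰.
Check: (v⁵) · (v¹⁰) → (v⁵) · v¹⁰ = e, giving e as required.

Answer: v¹⁰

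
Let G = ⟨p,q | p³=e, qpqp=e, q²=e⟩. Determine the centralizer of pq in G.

⟨pq⟩ ⊆ C_G(pq) since powers of pq commute with pq; so |C_G(pq)| ≥ |⟨pq⟩| = 2.
By orbit–stabilizer, |C_G(pq)| = |G| / |conj. class of pq| = 6 / 3 = 2.
The 2 elements commuting with pq are {e, pq}.

Answer: {e, pq}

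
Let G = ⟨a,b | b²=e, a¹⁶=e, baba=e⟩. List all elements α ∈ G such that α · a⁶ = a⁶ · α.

⟨a⁶⟩ ⊆ C_G(a⁶) since powers of a⁶ commute with a⁶; so |C_G(a⁶)| ≥ |⟨a⁶⟩| = 8.
By orbit–stabilizer, |C_G(a⁶)| = |G| / |conj. class of a⁶| = 32 / 2 = 16.
The 16 elements commuting with a⁶ are {e, a, a², a³, a⁴, a⁵, a⁶, a⁷, a⁸, a⁹, a¹⁰, a¹¹, a¹², a¹³, a¹⁴, a¹⁵}.

Answer: {e, a, a², a³, a⁴, a⁵, a⁶, a⁷, a⁸, a⁹, a¹⁰, a¹¹, a¹², a¹³, a¹⁴, a¹⁵}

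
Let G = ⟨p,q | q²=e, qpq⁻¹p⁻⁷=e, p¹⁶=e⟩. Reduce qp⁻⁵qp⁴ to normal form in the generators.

Multiply left to right, reducing at each step:
  q · p⁻⁵ = p¹³q
  (p¹³q) · q = p¹³
  (p¹³) · p⁴ = p

Answer: p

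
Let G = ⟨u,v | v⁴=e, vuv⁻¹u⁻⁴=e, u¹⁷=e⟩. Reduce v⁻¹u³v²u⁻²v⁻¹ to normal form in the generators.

Multiply left to right, reducing at each step:
  (v³) · u³ = u⁵v³
  (u⁵v³) · v² = u⁵v
  (u⁵v) · u⁻² = u¹⁴v
  (u¹⁴v) · v⁻¹ = u¹⁴

Answer: u¹⁴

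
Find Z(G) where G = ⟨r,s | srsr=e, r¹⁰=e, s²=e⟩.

An element z ∈ Z(G) iff z commutes with every generator.
For example r⁵ is central: (r⁵)·r = r⁶ = r·(r⁵); (r⁵)·s = r⁵s = s·(r⁵).
Whereas r ∉ Z(G) since r·s = rs ≠ r⁹s = s·r.
Checking each of the 20 elements this way gives Z(G) = {e, r⁵}, of order 2.

Answer: {e, r⁵}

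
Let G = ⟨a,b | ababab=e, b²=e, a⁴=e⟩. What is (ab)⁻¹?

The order of (ab) is 3 (smallest k with (ab)ᵏ = e), so (ab)⁻¹ = (ab)² = ba³.
Check: (ab) · (ba³) → (ab) · b = a;   a · a³ = e, giving e as required.

Answer: ba³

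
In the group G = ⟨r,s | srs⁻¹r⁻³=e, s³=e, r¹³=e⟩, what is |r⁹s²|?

Compute successive powers until reaching e:
  (r⁹s²)¹ = r⁹s², (r⁹s²)² = r¹²s, (r⁹s²)³ = e.
The smallest positive k with (r⁹s²)ᵏ = e is 3.

Answer: 3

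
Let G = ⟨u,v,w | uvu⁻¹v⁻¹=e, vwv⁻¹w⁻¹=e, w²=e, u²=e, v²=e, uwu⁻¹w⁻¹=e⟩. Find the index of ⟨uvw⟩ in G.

First find ord(uvw) by computing successive powers:
  (uvw)¹ = uvw, (uvw)² = e.
So |⟨uvw⟩| = ord(uvw) = 2. With |G| = 8, by Lagrange [G : ⟨uvw⟩] = 8/2 = 4.

Answer: 4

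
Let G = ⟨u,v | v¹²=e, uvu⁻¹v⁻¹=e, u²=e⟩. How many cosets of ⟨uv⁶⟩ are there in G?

First find ord(uv⁶) by computing successive powers:
  (uv⁶)¹ = uv⁶, (uv⁶)² = e.
So |⟨uv⁶⟩| = ord(uv⁶) = 2. With |G| = 24, by Lagrange [G : ⟨uv⁶⟩] = 24/2 = 12.

Answer: 12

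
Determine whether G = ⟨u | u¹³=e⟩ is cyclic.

|G| = 13. The element u has order 13 (its powers give 13 distinct elements), so ⟨u⟩ = G and G is cyclic.

Answer: Yes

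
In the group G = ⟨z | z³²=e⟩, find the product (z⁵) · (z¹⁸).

Compute (z⁵) · (z¹⁸) by multiplying left to right and reducing via the relations at each step:
  (z⁵) · z¹⁸ = z²³

Answer: z²³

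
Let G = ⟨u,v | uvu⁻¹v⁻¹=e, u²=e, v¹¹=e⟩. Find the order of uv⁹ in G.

Compute successive powers until reaching e:
  (uv⁹)¹ = uv⁹, (uv⁹)² = v⁷, (uv⁹)³ = uv⁵, (uv⁹)⁴ = v³, (uv⁹)⁵ = uv, (uv⁹)⁶ = v¹⁰, (uv⁹)⁷ = uv⁸, (uv⁹)⁸ = v⁶, (uv⁹)⁹ = uv⁴, (uv⁹)¹⁰ = v², (uv⁹)¹¹ = u, (uv⁹)¹² = v⁹, (uv⁹)¹³ = uv⁷, (uv⁹)¹⁴ = v⁵, (uv⁹)¹⁵ = uv³, (uv⁹)¹⁶ = v, (uv⁹)¹⁷ = uv¹⁰, (uv⁹)¹⁸ = v⁸, (uv⁹)¹⁹ = uv⁶, (uv⁹)²⁰ = v⁴, (uv⁹)²¹ = uv², (uv⁹)²² = e.
The smallest positive k with (uv⁹)ᵏ = e is 22.

Answer: 22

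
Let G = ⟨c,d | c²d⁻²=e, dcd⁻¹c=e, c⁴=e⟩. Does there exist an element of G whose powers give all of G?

Every cyclic group is abelian. But c·d = cd while d·c = cd⁻¹, so c·d ≠ d·c and G is not abelian. Hence G is not cyclic.

Answer: No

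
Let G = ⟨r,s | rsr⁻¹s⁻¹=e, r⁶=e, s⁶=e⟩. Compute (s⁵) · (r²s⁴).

Compute (s⁵) · (r²s⁴) by multiplying left to right and reducing via the relations at each step:
  (s⁵) · r² = r²s⁵
  (r²s⁵) · s⁴ = r²s³

Answer: r²s³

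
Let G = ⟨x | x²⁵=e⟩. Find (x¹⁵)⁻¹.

The order of (x¹⁵) is 5 (smallest k with (x¹⁵)ᵏ = e), so (x¹⁵)⁻¹ = (x¹⁵)⁴ = x¹⁰.
Check: (x¹⁵) · (x¹⁰) → (x¹⁵) · x¹⁰ = e, giving e as required.

Answer: x¹⁰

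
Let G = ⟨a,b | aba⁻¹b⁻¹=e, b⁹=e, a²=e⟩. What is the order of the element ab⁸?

Compute successive powers until reaching e:
  (ab⁸)¹ = ab⁸, (ab⁸)² = b⁷, (ab⁸)³ = ab⁶, (ab⁸)⁴ = b⁵, (ab⁸)⁵ = ab⁴, (ab⁸)⁶ = b³, (ab⁸)⁷ = ab², (ab⁸)⁸ = b, (ab⁸)⁹ = a, (ab⁸)¹⁰ = b⁸, (ab⁸)¹¹ = ab⁷, (ab⁸)¹² = b⁶, (ab⁸)¹³ = ab⁵, (ab⁸)¹⁴ = b⁴, (ab⁸)¹⁵ = ab³, (ab⁸)¹⁶ = b², (ab⁸)¹⁷ = ab, (ab⁸)¹⁸ = e.
The smallest positive k with (ab⁸)ᵏ = e is 18.

Answer: 18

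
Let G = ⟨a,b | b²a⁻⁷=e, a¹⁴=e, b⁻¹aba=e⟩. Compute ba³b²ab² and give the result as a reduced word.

Multiply left to right, reducing at each step:
  b · a³ = a⁴b⁻¹
  (a⁴b⁻¹) · b² = a⁴b
  (a⁴b) · a = a³b
  (a³b) · b² = a³b⁻¹

Answer: a³b⁻¹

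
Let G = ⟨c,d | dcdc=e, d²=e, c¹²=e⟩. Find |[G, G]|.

G' = [G, G] is generated by all commutators. The generator-pair commutators are: [c, d] = c².
The subgroup they normally generate is {e, c², c⁴, c⁶, c⁸, c¹⁰}, of order 6.
Check: |G/G'| = 24/6 = 4 is the order of the abelianisation.

Answer: 6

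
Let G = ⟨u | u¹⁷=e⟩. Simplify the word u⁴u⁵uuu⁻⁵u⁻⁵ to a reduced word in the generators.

Multiply left to right, reducing at each step:
  (u⁴) · u⁵ = u⁹
  (u⁹) · u = u¹⁰
  (u¹⁰) · u = u¹¹
  (u¹¹) · u⁻⁵ = u⁶
  (u⁶) · u⁻⁵ = u

Answer: u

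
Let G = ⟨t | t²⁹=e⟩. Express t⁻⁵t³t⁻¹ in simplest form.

Multiply left to right, reducing at each step:
  (t²⁴) · t³ = t²⁷
  (t²⁷) · t⁻¹ = t²⁶

Answer: t²⁶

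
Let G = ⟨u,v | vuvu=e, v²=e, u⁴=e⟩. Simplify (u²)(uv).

Compute (u²) · (uv) by multiplying left to right and reducing via the relations at each step:
  (u²) · u = u³
  (u³) · v = u³v

Answer: u³v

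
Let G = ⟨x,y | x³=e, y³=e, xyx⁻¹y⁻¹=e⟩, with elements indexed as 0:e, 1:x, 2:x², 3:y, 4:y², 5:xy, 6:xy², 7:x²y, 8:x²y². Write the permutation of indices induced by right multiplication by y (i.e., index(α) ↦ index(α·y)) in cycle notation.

(0 3 4)(1 5 6)(2 7 8)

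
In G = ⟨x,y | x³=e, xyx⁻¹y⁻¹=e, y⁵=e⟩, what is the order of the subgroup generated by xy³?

|⟨xy³⟩| equals the order of xy³. Compute successive powers until reaching e:
  (xy³)¹ = xy³, (xy³)² = x²y, (xy³)³ = y⁴, (xy³)⁴ = xy², (xy³)⁵ = x², (xy³)⁶ = y³, (xy³)⁷ = xy, (xy³)⁸ = x²y⁴, (xy³)⁹ = y², (xy³)¹⁰ = x, (xy³)¹¹ = x²y³, (xy³)¹² = y, (xy³)¹³ = xy⁴, (xy³)¹⁴ = x²y², (xy³)¹⁵ = e.
The smallest positive k with (xy³)ᵏ = e is 15, so |⟨xy³⟩| = 15.

Answer: 15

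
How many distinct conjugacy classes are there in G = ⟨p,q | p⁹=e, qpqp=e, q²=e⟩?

The conjugacy classes (representative and size) are:
  [e] (size 1), [p⁸] (size 2), [p⁷] (size 2), [p⁶] (size 2), [p⁵] (size 2), [p⁴q] (size 9).
Class equation: 1 + 2 + 2 + 2 + 2 + 9 = 18 = |G|. So G has 6 conjugacy classes.

Answer: 6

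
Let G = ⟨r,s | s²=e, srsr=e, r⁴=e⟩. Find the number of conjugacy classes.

The conjugacy classes (representative and size) are:
  [e] (size 1), [r] (size 2), [r²] (size 1), [r²s] (size 2), [r³s] (size 2).
Class equation: 1 + 2 + 1 + 2 + 2 = 8 = |G|. So G has 5 conjugacy classes.

Answer: 5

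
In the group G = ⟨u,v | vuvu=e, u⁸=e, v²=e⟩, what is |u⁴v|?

Compute successive powers until reaching e:
  (u⁴v)¹ = u⁴v, (u⁴v)² = e.
The smallest positive k with (u⁴v)ᵏ = e is 2.

Answer: 2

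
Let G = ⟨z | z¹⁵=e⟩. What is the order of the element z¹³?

Compute successive powers until reaching e:
  (z¹³)¹ = z¹³, (z¹³)² = z¹¹, (z¹³)³ = z⁹, (z¹³)⁴ = z⁷, (z¹³)⁵ = z⁵, (z¹³)⁶ = z³, (z¹³)⁷ = z, (z¹³)⁸ = z¹⁴, (z¹³)⁹ = z¹², (z¹³)¹⁰ = z¹⁰, (z¹³)¹¹ = z⁸, (z¹³)¹² = z⁶, (z¹³)¹³ = z⁴, (z¹³)¹⁴ = z², (z¹³)¹⁵ = e.
The smallest positive k with (z¹³)ᵏ = e is 15.

Answer: 15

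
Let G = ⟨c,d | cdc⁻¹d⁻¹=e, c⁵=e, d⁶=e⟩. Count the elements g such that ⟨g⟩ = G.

G is cyclic of order 30. An element generates G iff its order is 30, and a cyclic group of order 30 has exactly φ(30) = 8 such elements.

Answer: 8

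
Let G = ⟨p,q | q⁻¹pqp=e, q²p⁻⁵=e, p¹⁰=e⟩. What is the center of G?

An element z ∈ Z(G) iff z commutes with every generator.
For example p⁵ is central: (p⁵)·p = p⁶ = p·(p⁵); (p⁵)·q = q⁻¹ = q·(p⁵).
Whereas p ∉ Z(G) since p·q = pq ≠ p⁴q⁻¹ = q·p.
Checking each of the 20 elements this way gives Z(G) = {e, p⁵}, of order 2.

Answer: {e, p⁵}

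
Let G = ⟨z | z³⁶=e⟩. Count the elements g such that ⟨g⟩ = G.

G is cyclic of order 36. An element generates G iff its order is 36, and a cyclic group of order 36 has exactly φ(36) = 12 such elements.

Answer: 12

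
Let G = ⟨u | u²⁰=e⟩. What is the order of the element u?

Compute successive powers until reaching e:
  u¹ = u, u² = u², u³ = u³, u⁴ = u⁴, u⁵ = u⁵, u⁶ = u⁶, u⁷ = u⁷, u⁸ = u⁸, u⁹ = u⁹, u¹⁰ = u¹⁰, u¹¹ = u¹¹, u¹² = u¹², u¹³ = u¹³, u¹⁴ = u¹⁴, u¹⁵ = u¹⁵, u¹⁶ = u¹⁶, u¹⁷ = u¹⁷, u¹⁸ = u¹⁸, u¹⁹ = u¹⁹, u²⁰ = e.
The smallest positive k with uᵏ = e is 20.

Answer: 20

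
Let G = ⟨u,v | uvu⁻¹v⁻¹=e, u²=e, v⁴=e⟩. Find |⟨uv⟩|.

|⟨uv⟩| equals the order of uv. Compute successive powers until reaching e:
  (uv)¹ = uv, (uv)² = v², (uv)³ = uv³, (uv)⁴ = e.
The smallest positive k with (uv)ᵏ = e is 4, so |⟨uv⟩| = 4.

Answer: 4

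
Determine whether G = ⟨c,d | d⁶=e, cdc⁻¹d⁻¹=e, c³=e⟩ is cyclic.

|G| = 18, but the maximum element order in G is 6 < 18. No single element generates all of G, so G is not cyclic.

Answer: No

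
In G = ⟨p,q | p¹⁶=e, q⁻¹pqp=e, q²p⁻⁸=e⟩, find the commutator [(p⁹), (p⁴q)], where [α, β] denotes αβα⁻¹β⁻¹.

[(p⁹), (p⁴q)] = (p⁹)·(p⁴q)·(p⁹)⁻¹·(p⁴q)⁻¹.
  (p⁹) · (p⁴q) = p⁵q⁻¹
  (p⁵q⁻¹) · (p⁷) = p⁶q
  (p⁶q) · (p⁴q⁻¹) = p²

Answer: p²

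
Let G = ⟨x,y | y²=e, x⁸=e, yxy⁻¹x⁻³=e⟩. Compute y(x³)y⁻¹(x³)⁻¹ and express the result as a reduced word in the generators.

[y, (x³)] = y·(x³)·y⁻¹·(x³)⁻¹.
  y · (x³) = xy
  (xy) · y = x
  x · (x⁵) = x⁶

Answer: x⁶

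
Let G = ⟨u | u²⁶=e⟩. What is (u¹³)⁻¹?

The order of (u¹³) is 2 (smallest k with (u¹³)ᵏ = e), so (u¹³)⁻¹ = (u¹³)¹ = u¹³.
Check: (u¹³) · (u¹³) → (u¹³) · u¹³ = e, giving e as required.

Answer: u¹³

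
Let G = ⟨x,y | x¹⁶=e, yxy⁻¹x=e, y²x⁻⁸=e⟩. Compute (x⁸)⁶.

Compute successive powers of (x⁸), reducing at each step:
  (x⁸)²: (x⁸) · x⁸ = e
  (x⁸)³: e · x⁸ = x⁸
  (x⁸)⁴: (x⁸) · x⁸ = e
  (x⁸)⁵: e · x⁸ = x⁸
  (x⁸)⁶: (x⁸) · x⁸ = e

Answer: e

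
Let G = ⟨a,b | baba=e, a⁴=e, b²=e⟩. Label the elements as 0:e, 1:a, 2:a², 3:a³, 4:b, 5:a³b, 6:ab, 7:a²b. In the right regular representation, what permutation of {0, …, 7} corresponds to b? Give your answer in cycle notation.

(0 4)(1 6)(2 7)(3 5)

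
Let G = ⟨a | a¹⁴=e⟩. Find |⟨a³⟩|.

|⟨a³⟩| equals the order of a³. Compute successive powers until reaching e:
  (a³)¹ = a³, (a³)² = a⁶, (a³)³ = a⁹, (a³)⁴ = a¹², (a³)⁵ = a, (a³)⁶ = a⁴, (a³)⁷ = a⁷, (a³)⁸ = a¹⁰, (a³)⁹ = a¹³, (a³)¹⁰ = a², (a³)¹¹ = a⁵, (a³)¹² = a⁸, (a³)¹³ = a¹¹, (a³)¹⁴ = e.
The smallest positive k with (a³)ᵏ = e is 14, so |⟨a³⟩| = 14.

Answer: 14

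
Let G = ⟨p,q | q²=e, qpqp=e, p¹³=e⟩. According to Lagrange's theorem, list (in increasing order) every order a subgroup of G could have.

|G| = 26 = 2 · 13. By Lagrange's theorem the order of any subgroup divides 26; the divisors of 26 are 1, 2, 13, 26.

Answer: 1, 2, 13, 26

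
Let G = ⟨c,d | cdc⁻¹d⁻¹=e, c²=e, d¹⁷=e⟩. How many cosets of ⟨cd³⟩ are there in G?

First find ord(cd³) by computing successive powers:
  (cd³)¹ = cd³, (cd³)² = d⁶, (cd³)³ = cd⁹, (cd³)⁴ = d¹², (cd³)⁵ = cd¹⁵, (cd³)⁶ = d, (cd³)⁷ = cd⁴, (cd³)⁸ = d⁷, (cd³)⁹ = cd¹⁰, (cd³)¹⁰ = d¹³, (cd³)¹¹ = cd¹⁶, (cd³)¹² = d², (cd³)¹³ = cd⁵, (cd³)¹⁴ = d⁸, (cd³)¹⁵ = cd¹¹, (cd³)¹⁶ = d¹⁴, (cd³)¹⁷ = c, (cd³)¹⁸ = d³, (cd³)¹⁹ = cd⁶, (cd³)²⁰ = d⁹, (cd³)²¹ = cd¹², (cd³)²² = d¹⁵, (cd³)²³ = cd, (cd³)²⁴ = d⁴, (cd³)²⁵ = cd⁷, (cd³)²⁶ = d¹⁰, (cd³)²⁷ = cd¹³, (cd³)²⁸ = d¹⁶, (cd³)²⁹ = cd², (cd³)³⁰ = d⁵, (cd³)³¹ = cd⁸, (cd³)³² = d¹¹, (cd³)³³ = cd¹⁴, (cd³)³⁴ = e.
So |⟨cd³⟩| = ord(cd³) = 34. With |G| = 34, by Lagrange [G : ⟨cd³⟩] = 34/34 = 1.

Answer: 1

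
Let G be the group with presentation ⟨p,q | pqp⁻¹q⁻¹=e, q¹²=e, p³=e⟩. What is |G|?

Enumerate words in the generators, reducing via the relations: the distinct elements are
  {e, p, q, pq, p², q², q³, q⁴, q⁵, q⁶, q⁷, q⁸, q⁹, pq², pq³, pq⁴, pq⁵, pq⁶, pq⁷, pq⁸, pq⁹, p²q, q¹¹, q¹⁰, pq¹¹, pq¹⁰, p²q², p²q³, p²q⁴, p²q⁵, p²q⁶, p²q⁷, p²q⁸, p²q⁹, p²q¹¹, p²q¹⁰}.
No further products give new elements, so |G| = 36.

Answer: 36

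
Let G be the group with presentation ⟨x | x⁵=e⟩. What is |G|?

G is generated by a single element, so G is cyclic. The relator gives x⁵ = e and no smaller power is forced to be e, so the 5 powers {e, x, x², x³, x⁴} are distinct. Hence |G| = 5.

Answer: 5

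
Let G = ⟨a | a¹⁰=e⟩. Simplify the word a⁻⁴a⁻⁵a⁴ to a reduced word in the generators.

Multiply left to right, reducing at each step:
  (a⁶) · a⁻⁵ = a
  a · a⁴ = a⁵

Answer: a⁵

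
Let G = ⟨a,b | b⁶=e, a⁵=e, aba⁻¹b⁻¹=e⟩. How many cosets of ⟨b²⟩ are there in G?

First find ord(b²) by computing successive powers:
  (b²)¹ = b², (b²)² = b⁴, (b²)³ = e.
So |⟨b²⟩| = ord(b²) = 3. With |G| = 30, by Lagrange [G : ⟨b²⟩] = 30/3 = 10.

Answer: 10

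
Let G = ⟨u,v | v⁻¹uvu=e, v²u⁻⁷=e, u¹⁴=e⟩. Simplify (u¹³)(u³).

Compute (u¹³) · (u³) by multiplying left to right and reducing via the relations at each step:
  (u¹³) · u³ = u²

Answer: u²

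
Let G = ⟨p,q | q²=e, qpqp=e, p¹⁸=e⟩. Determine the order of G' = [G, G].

G' = [G, G] is generated by all commutators. The generator-pair commutators are: [p, q] = p².
The subgroup they normally generate is {e, p², p⁴, p⁶, p⁸, p¹⁰, p¹², p¹⁴, p¹⁶}, of order 9.
Check: |G/G'| = 36/9 = 4 is the order of the abelianisation.

Answer: 9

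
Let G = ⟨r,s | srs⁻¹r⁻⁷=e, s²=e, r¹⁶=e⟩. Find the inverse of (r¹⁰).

The order of (r¹⁰) is 8 (smallest k with (r¹⁰)ᵏ = e), so (r¹⁰)⁻¹ = (r¹⁰)⁷ = r⁶.
Check: (r¹⁰) · (r⁶) → (r¹⁰) · r⁶ = e, giving e as required.

Answer: r⁶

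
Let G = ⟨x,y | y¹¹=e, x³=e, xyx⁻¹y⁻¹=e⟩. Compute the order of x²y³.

Compute successive powers until reaching e:
  (x²y³)¹ = x²y³, (x²y³)² = xy⁶, (x²y³)³ = y⁹, (x²y³)⁴ = x²y, (x²y³)⁵ = xy⁴, (x²y³)⁶ = y⁷, (x²y³)⁷ = x²y¹⁰, (x²y³)⁸ = xy², (x²y³)⁹ = y⁵, (x²y³)¹⁰ = x²y⁸, (x²y³)¹¹ = x, (x²y³)¹² = y³, (x²y³)¹³ = x²y⁶, (x²y³)¹⁴ = xy⁹, (x²y³)¹⁵ = y, (x²y³)¹⁶ = x²y⁴, (x²y³)¹⁷ = xy⁷, (x²y³)¹⁸ = y¹⁰, (x²y³)¹⁹ = x²y², (x²y³)²⁰ = xy⁵, (x²y³)²¹ = y⁸, (x²y³)²² = x², (x²y³)²³ = xy³, (x²y³)²⁴ = y⁶, (x²y³)²⁵ = x²y⁹, (x²y³)²⁶ = xy, (x²y³)²⁷ = y⁴, (x²y³)²⁸ = x²y⁷, (x²y³)²⁹ = xy¹⁰, (x²y³)³⁰ = y², (x²y³)³¹ = x²y⁵, (x²y³)³² = xy⁸, (x²y³)³³ = e.
The smallest positive k with (x²y³)ᵏ = e is 33.

Answer: 33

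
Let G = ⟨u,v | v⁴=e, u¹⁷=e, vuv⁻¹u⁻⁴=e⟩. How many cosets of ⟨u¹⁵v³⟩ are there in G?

First find ord(u¹⁵v³) by computing successive powers:
  (u¹⁵v³)¹ = u¹⁵v³, (u¹⁵v³)² = u⁶v², (u¹⁵v³)³ = u⁸v, (u¹⁵v³)⁴ = e.
So |⟨u¹⁵v³⟩| = ord(u¹⁵v³) = 4. With |G| = 68, by Lagrange [G : ⟨u¹⁵v³⟩] = 68/4 = 17.

Answer: 17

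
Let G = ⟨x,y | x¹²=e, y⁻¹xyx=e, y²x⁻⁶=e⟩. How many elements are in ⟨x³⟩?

|⟨x³⟩| equals the order of x³. Compute successive powers until reaching e:
  (x³)¹ = x³, (x³)² = x⁶, (x³)³ = x⁹, (x³)⁴ = e.
The smallest positive k with (x³)ᵏ = e is 4, so |⟨x³⟩| = 4.

Answer: 4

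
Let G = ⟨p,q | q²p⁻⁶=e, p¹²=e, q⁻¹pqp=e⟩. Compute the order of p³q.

Compute successive powers until reaching e:
  (p³q)¹ = p³q, (p³q)² = p⁶, (p³q)³ = p³q⁻¹, (p³q)⁴ = e.
The smallest positive k with (p³q)ᵏ = e is 4.

Answer: 4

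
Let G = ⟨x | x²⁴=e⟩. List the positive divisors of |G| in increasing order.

|G| = 24 = 2³ · 3. By Lagrange's theorem the order of any subgroup divides 24; the divisors of 24 are 1, 2, 3, 4, 6, 8, 12, 24.

Answer: 1, 2, 3, 4, 6, 8, 12, 24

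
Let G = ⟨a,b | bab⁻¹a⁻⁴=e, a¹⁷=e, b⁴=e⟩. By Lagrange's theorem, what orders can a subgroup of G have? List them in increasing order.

|G| = 68 = 2² · 17. By Lagrange's theorem the order of any subgroup divides 68; the divisors of 68 are 1, 2, 4, 17, 34, 68.

Answer: 1, 2, 4, 17, 34, 68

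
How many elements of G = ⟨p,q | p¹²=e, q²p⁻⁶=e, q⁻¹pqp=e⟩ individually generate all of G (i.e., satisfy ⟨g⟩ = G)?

⟨g⟩ = G would require ord(g) = |G| = 24, but the maximum element order in G is 12 < 24. So G is not cyclic and no single element generates it: the count is 0.

Answer: 0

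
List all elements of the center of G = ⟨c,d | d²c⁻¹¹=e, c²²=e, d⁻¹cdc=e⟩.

An element z ∈ Z(G) iff z commutes with every generator.
For example c¹¹ is central: (c¹¹)·c = c¹² = c·(c¹¹); (c¹¹)·d = d⁻¹ = d·(c¹¹).
Whereas c ∉ Z(G) since c·d = cd ≠ c¹⁰d⁻¹ = d·c.
Checking each of the 44 elements this way gives Z(G) = {e, c¹¹}, of order 2.

Answer: {e, c¹¹}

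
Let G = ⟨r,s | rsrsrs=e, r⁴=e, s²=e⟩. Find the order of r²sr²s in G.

Compute successive powers until reaching e:
  (r²sr²s)¹ = r²sr²s, (r²sr²s)² = e.
The smallest positive k with (r²sr²s)ᵏ = e is 2.

Answer: 2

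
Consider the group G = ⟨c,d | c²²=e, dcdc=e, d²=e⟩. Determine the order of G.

Enumerate words in the generators, reducing via the relations: the distinct elements are
  {c, d, e, cd, c², c³, c⁴, c⁵, c⁶, c⁷, c⁸, c⁹, c²d, c²¹, c²⁰, c³d, c¹², c¹³, c¹¹, c¹⁰, c¹⁴, c¹⁵, c¹⁶, c¹⁷, c¹⁸, c¹⁹, c⁴d, c⁵d, c⁶d, c⁷d, c⁸d, c⁹d, c²¹d, c²⁰d, c¹²d, c¹³d, c¹¹d, c¹⁰d, c¹⁴d, c¹⁵d, c¹⁶d, c¹⁷d, c¹⁸d, c¹⁹d}.
No further products give new elements, so |G| = 44.

Answer: 44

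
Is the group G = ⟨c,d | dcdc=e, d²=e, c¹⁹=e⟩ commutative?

c·d = cd but d·c = c¹⁸d, so c·d ≠ d·c and G is not abelian.

Answer: No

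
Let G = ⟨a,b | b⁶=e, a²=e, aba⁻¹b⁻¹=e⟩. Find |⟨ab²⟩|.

|⟨ab²⟩| equals the order of ab². Compute successive powers until reaching e:
  (ab²)¹ = ab², (ab²)² = b⁴, (ab²)³ = a, (ab²)⁴ = b², (ab²)⁵ = ab⁴, (ab²)⁶ = e.
The smallest positive k with (ab²)ᵏ = e is 6, so |⟨ab²⟩| = 6.

Answer: 6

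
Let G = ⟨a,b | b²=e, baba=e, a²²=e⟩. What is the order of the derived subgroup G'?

G' = [G, G] is generated by all commutators. The generator-pair commutators are: [a, b] = a².
The subgroup they normally generate is {e, a², a⁴, a⁶, a⁸, a¹⁰, a¹², a¹⁴, a¹⁶, a¹⁸, a²⁰}, of order 11.
Check: |G/G'| = 44/11 = 4 is the order of the abelianisation.

Answer: 11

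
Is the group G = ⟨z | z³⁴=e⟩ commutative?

G has a single generator, so G is cyclic and hence abelian.

Answer: Yes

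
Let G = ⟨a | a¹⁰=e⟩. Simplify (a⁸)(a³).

Compute (a⁸) · (a³) by multiplying left to right and reducing via the relations at each step:
  (a⁸) · a³ = a

Answer: a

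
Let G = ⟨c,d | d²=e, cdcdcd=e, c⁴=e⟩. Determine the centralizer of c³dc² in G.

⟨c³dc²⟩ ⊆ C_G(c³dc²) since powers of c³dc² commute with c³dc²; so |C_G(c³dc²)| ≥ |⟨c³dc²⟩| = 3.
By orbit–stabilizer, |C_G(c³dc²)| = |G| / |conj. class of c³dc²| = 24 / 8 = 3.
The 3 elements commuting with c³dc² are {e, c²dc, c³dc²}.

Answer: {e, c²dc, c³dc²}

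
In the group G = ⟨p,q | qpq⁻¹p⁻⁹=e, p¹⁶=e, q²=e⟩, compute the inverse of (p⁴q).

The order of (p⁴q) is 4 (smallest k with (p⁴q)ᵏ = e), so (p⁴q)⁻¹ = (p⁴q)³ = p¹²q.
Check: (p⁴q) · (p¹²q) → (p⁴q) · p¹² = q;   q · q = e, giving e as required.

Answer: p¹²q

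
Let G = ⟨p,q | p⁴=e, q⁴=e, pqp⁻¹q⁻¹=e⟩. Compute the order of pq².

Compute successive powers until reaching e:
  (pq²)¹ = pq², (pq²)² = p², (pq²)³ = p³q², (pq²)⁴ = e.
The smallest positive k with (pq²)ᵏ = e is 4.

Answer: 4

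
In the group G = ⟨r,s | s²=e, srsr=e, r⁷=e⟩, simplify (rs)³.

Compute successive powers of (rs), reducing at each step:
  (rs)²: (rs) · r = s;   s · s = e
  (rs)³: e · r = r;   r · s = rs

Answer: rs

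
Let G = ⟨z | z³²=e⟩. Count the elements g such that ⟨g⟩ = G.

G is cyclic of order 32. An element generates G iff its order is 32, and a cyclic group of order 32 has exactly φ(32) = 16 such elements.

Answer: 16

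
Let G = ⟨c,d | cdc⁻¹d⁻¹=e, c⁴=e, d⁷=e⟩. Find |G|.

Enumerate words in the generators, reducing via the relations: the distinct elements are
  {c, d, e, cd, c², c³, d², d³, d⁴, d⁵, d⁶, cd², cd³, cd⁴, cd⁵, cd⁶, c²d, c³d, c²d², c²d³, c²d⁴, c²d⁵, c²d⁶, c³d², c³d³, c³d⁴, c³d⁵, c³d⁶}.
No further products give new elements, so |G| = 28.

Answer: 28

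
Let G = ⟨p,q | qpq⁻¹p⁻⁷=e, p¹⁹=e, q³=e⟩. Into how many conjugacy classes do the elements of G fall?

The conjugacy classes (representative and size) are:
  [e] (size 1), [p¹¹] (size 3), [p¹⁴] (size 3), [p⁶] (size 3), [p¹⁷] (size 3), [p¹²] (size 3), [p¹⁰] (size 3), [p²q] (size 19), [p¹⁸q²] (size 19).
Class equation: 1 + 3 + 3 + 3 + 3 + 3 + 3 + 19 + 19 = 57 = |G|. So G has 9 conjugacy classes.

Answer: 9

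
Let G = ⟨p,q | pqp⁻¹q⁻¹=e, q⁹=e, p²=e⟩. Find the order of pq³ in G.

Compute successive powers until reaching e:
  (pq³)¹ = pq³, (pq³)² = q⁶, (pq³)³ = p, (pq³)⁴ = q³, (pq³)⁵ = pq⁶, (pq³)⁶ = e.
The smallest positive k with (pq³)ᵏ = e is 6.

Answer: 6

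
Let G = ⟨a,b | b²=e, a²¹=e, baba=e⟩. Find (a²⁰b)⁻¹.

The order of (a²⁰b) is 2 (smallest k with (a²⁰b)ᵏ = e), so (a²⁰b)⁻¹ = (a²⁰b)¹ = a²⁰b.
Check: (a²⁰b) · (a²⁰b) → (a²⁰b) · a²⁰ = b;   b · b = e, giving e as required.

Answer: a²⁰b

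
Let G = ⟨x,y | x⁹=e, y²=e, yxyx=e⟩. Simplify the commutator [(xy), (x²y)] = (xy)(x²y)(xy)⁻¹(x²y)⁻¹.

[(xy), (x²y)] = (xy)·(x²y)·(xy)⁻¹·(x²y)⁻¹.
  (xy) · (x²y) = x⁸
  (x⁸) · (xy) = y
  y · (x²y) = x⁷

Answer: x⁷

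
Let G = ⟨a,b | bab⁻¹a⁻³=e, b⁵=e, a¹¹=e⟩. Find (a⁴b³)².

Compute successive powers of (a⁴b³), reducing at each step:
  (a⁴b³)²: (a⁴b³) · a⁴ = a²b³;   (a²b³) · b³ = a²b

Answer: a²b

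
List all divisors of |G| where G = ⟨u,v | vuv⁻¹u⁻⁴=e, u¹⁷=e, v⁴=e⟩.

|G| = 68 = 2² · 17. By Lagrange's theorem the order of any subgroup divides 68; the divisors of 68 are 1, 2, 4, 17, 34, 68.

Answer: 1, 2, 4, 17, 34, 68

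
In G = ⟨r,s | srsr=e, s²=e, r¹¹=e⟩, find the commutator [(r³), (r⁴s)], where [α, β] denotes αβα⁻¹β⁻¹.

[(r³), (r⁴s)] = (r³)·(r⁴s)·(r³)⁻¹·(r⁴s)⁻¹.
  (r³) · (r⁴s) = r⁷s
  (r⁷s) · (r⁸) = r¹⁰s
  (r¹⁰s) · (r⁴s) = r⁶

Answer: r⁶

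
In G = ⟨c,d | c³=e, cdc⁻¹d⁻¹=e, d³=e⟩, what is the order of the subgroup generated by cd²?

|⟨cd²⟩| equals the order of cd². Compute successive powers until reaching e:
  (cd²)¹ = cd², (cd²)² = c²d, (cd²)³ = e.
The smallest positive k with (cd²)ᵏ = e is 3, so |⟨cd²⟩| = 3.

Answer: 3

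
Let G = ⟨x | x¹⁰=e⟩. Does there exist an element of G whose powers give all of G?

|G| = 10. The element x has order 10 (its powers give 10 distinct elements), so ⟨x⟩ = G and G is cyclic.

Answer: Yes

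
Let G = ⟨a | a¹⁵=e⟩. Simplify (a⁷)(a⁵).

Compute (a⁷) · (a⁵) by multiplying left to right and reducing via the relations at each step:
  (a⁷) · a⁵ = a¹²

Answer: a¹²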